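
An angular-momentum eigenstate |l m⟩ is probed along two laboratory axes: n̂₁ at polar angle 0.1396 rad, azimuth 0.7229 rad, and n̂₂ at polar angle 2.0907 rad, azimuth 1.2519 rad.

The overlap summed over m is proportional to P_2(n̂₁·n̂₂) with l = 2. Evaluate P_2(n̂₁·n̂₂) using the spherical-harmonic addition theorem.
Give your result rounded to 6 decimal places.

-0.274523

Summing Y*_{l m}(θ₁,φ₁)·Y_{l m}(θ₂,φ₂) over m ∈ [−2, 2]; prefactor 4π/(2·2+1) = 2.513274:
  m=-2: Y*=(0.000932, 0.007421)  Y=(-0.233744, -0.173232)  product (0.001068, -0.001896)
  m=-1: Y*=(0.079827, 0.070425)  Y=(-0.104429, 0.316293)  product (-0.030611, 0.017894)
  m=+0: Y*=(0.612463, -0.000000)  Y=(-0.081869, 0.000000)  product (-0.050142, 0.000000)
  m=+1: Y*=(-0.079827, 0.070425)  Y=(0.104429, 0.316293)  product (-0.030611, -0.017894)
  m=+2: Y*=(0.000932, -0.007421)  Y=(-0.233744, 0.173232)  product (0.001068, 0.001896)
Σ over m = (-0.109229, 0.000000); ×(4π/5) → (-0.274523, 0.000000). Real part: -0.274523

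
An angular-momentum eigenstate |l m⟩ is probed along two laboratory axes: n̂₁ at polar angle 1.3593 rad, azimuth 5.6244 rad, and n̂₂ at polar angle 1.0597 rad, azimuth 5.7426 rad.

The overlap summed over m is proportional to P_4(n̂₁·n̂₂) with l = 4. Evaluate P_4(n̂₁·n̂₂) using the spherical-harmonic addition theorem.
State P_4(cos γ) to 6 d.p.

Expand P_4 via completeness: Σ_{m} conj(Y_{4,m}) at Ω₁ times Y_{4,m} at Ω₂ —
  term(m=-4) = 0.09221 - 0.04716j   from Y*(Ω₁)=-0.35363 - 0.19616j, Y(Ω₂)=-0.14282 + 0.21259j
  term(m=-3) = 0.09356 - 0.03464j   from Y*(Ω₁)=-0.09689 - 0.22566j, Y(Ω₂)=-0.02069 + 0.40571j
  term(m=-2) = -0.03692 + 0.00889j   from Y*(Ω₁)=-0.05540 + 0.21409j, Y(Ω₂)=0.08076 + 0.15154j
  term(m=-1) = 0.06942 - 0.00824j   from Y*(Ω₁)=-0.20665 + 0.15998j, Y(Ω₂)=-0.22934 - 0.13765j
  term(m=+0) = -0.04248 + 0.00000j   from Y*(Ω₁)=0.18469 + 0.00000j, Y(Ω₂)=-0.22999 + 0.00000j
  term(m=+1) = 0.06942 + 0.00824j   from Y*(Ω₁)=0.20665 + 0.15998j, Y(Ω₂)=0.22934 - 0.13765j
  term(m=+2) = -0.03692 - 0.00889j   from Y*(Ω₁)=-0.05540 - 0.21409j, Y(Ω₂)=0.08076 - 0.15154j
  term(m=+3) = 0.09356 + 0.03464j   from Y*(Ω₁)=0.09689 - 0.22566j, Y(Ω₂)=0.02069 + 0.40571j
  term(m=+4) = 0.09221 + 0.04716j   from Y*(Ω₁)=-0.35363 + 0.19616j, Y(Ω₂)=-0.14282 - 0.21259j
Accumulated sum 0.39404 + 0.00000j; after 4π/(2l+1) scaling, 0.55019 + 0.00000j ⇒ P_4 = 0.550190

0.550190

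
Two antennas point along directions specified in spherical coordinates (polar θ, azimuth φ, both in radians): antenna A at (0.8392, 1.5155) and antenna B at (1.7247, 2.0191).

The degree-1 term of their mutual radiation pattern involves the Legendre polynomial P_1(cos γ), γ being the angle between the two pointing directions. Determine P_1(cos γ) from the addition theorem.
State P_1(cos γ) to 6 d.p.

0.541614

Summing Y*_{l m}(θ₁,φ₁)·Y_{l m}(θ₂,φ₂) over m ∈ [−1, 1]; prefactor 4π/(2·1+1) = 4.188790:
  m=-1: 0.01421 + 0.25669j × -0.14798 - 0.30767j = 0.07687 - 0.04236j  (running Σ = 0.07687 - 0.04236j)
  m=0: 0.32641 + 0.00000j × -0.07490 + 0.00000j = -0.02445 + 0.00000j  (running Σ = 0.05243 - 0.04236j)
  m=1: -0.01421 + 0.25669j × 0.14798 - 0.30767j = 0.07687 + 0.04236j  (running Σ = 0.12930 + 0.00000j)
Total Σ_m = 0.12930 + 0.00000j. Multiply by 4.188790: 0.54161 + 0.00000j. P_1(cos γ) = 0.541614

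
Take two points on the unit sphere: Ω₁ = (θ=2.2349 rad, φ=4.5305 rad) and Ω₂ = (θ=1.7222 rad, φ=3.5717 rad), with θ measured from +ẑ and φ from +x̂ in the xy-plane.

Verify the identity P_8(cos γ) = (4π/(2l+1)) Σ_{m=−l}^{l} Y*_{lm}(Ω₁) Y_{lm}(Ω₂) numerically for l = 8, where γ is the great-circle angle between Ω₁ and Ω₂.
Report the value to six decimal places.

0.043817

Summing Y*_{l m}(θ₁,φ₁)·Y_{l m}(θ₂,φ₂) over m ∈ [−8, 8]; prefactor 4π/(2·8+1) = 0.739198:
  m=-8: Y*=(0.008797, -0.075705)  Y=(-0.449210, 0.138596)  product (0.006541, 0.035227)
  m=-7: Y*=(-0.228127, -0.069962)  Y=(-0.284445, -0.037431)  product (0.062271, 0.028439)
  m=-6: Y*=(-0.194538, 0.374163)  Y=(0.195965, 0.123119)  product (-0.084189, 0.049372)
  m=-5: Y*=(0.323176, 0.251519)  Y=(0.168644, 0.257552)  product (-0.010277, 0.125652)
  m=-4: Y*=(0.048911, -0.043556)  Y=(-0.021296, -0.141260)  product (-0.007194, -0.005982)
  m=-3: Y*=(0.170383, 0.280623)  Y=(0.085564, -0.297028)  product (0.097932, -0.026597)
  m=-2: Y*=(0.235717, -0.089743)  Y=(-0.066126, 0.076843)  product (-0.008691, 0.024047)
  m=-1: Y*=(0.040591, 0.220696)  Y=(-0.279530, 0.128235)  product (-0.039647, -0.056486)
  m=+0: Y*=(0.290092, -0.000000)  Y=(0.088900, 0.000000)  product (0.025789, 0.000000)
  m=+1: Y*=(-0.040591, 0.220696)  Y=(0.279530, 0.128235)  product (-0.039647, 0.056486)
  m=+2: Y*=(0.235717, 0.089743)  Y=(-0.066126, -0.076843)  product (-0.008691, -0.024047)
  m=+3: Y*=(-0.170383, 0.280623)  Y=(-0.085564, -0.297028)  product (0.097932, 0.026597)
  m=+4: Y*=(0.048911, 0.043556)  Y=(-0.021296, 0.141260)  product (-0.007194, 0.005982)
  m=+5: Y*=(-0.323176, 0.251519)  Y=(-0.168644, 0.257552)  product (-0.010277, -0.125652)
  m=+6: Y*=(-0.194538, -0.374163)  Y=(0.195965, -0.123119)  product (-0.084189, -0.049372)
  m=+7: Y*=(0.228127, -0.069962)  Y=(0.284445, -0.037431)  product (0.062271, -0.028439)
  m=+8: Y*=(0.008797, 0.075705)  Y=(-0.449210, -0.138596)  product (0.006541, -0.035227)
Σ over m = (0.059277, 0.000000); ×(4π/17) → (0.043817, 0.000000). Real part: 0.043817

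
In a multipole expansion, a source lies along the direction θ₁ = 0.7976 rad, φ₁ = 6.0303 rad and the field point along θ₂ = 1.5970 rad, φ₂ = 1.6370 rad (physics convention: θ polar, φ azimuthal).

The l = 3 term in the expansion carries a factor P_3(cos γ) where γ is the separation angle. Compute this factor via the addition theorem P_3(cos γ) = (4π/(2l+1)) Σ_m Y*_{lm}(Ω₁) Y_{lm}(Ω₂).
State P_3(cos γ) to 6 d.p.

0.328345

Expand P_3 via completeness: Σ_{m} conj(Y_{3,m}) at Ω₁ times Y_{3,m} at Ω₂ —
  m=-3: +0.111000-0.105217i × +0.082237+0.408601i = +0.052120+0.036702i  (running Σ = +0.052120+0.036702i)
  m=-2: +0.319827-0.177126i × +0.026524-0.003533i = +0.007857-0.005828i  (running Σ = +0.059977+0.030874i)
  m=-1: +0.322246-0.083274i × +0.021299+0.321255i = +0.033616+0.101749i  (running Σ = +0.093593+0.132623i)
  m=0: -0.146218-0.000000i × +0.029299+0.000000i = -0.004284-0.000000i  (running Σ = +0.089309+0.132623i)
  m=1: -0.322246-0.083274i × -0.021299+0.321255i = +0.033616-0.101749i  (running Σ = +0.122925+0.030874i)
  m=2: +0.319827+0.177126i × +0.026524+0.003533i = +0.007857+0.005828i  (running Σ = +0.130782+0.036702i)
  m=3: -0.111000-0.105217i × -0.082237+0.408601i = +0.052120-0.036702i  (running Σ = +0.182902+0.000000i)
Total Σ_m = +0.182902+0.000000i. Multiply by 1.795196: +0.328345+0.000000i. P_3(cos γ) = 0.328345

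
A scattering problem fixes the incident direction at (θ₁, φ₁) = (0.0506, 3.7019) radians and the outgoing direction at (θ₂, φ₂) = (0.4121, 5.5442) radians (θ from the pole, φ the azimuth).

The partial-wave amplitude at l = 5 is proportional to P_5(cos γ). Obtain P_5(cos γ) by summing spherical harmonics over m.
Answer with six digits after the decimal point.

0.024448

Summing Y*_{l m}(θ₁,φ₁)·Y_{l m}(θ₂,φ₂) over m ∈ [−5, 5]; prefactor 4π/(2·5+1) = 1.142397:
  m=-5: +0.000000-0.000000i × -0.004071-0.002514i = -0.000000-0.000000i  (running Σ = -0.000000-0.000000i)
  m=-4: -0.000006+0.000008i × -0.034017+0.006389i = +0.000000-0.000000i  (running Σ = +0.000000-0.000000i)
  m=-3: +0.000039-0.000355i × -0.087753+0.116358i = +0.000038+0.000036i  (running Σ = +0.000038+0.000035i)
  m=-2: +0.003754+0.007767i × +0.035070+0.376723i = -0.002794+0.001687i  (running Σ = -0.002756+0.001722i)
  m=-1: -0.108798-0.068257i × +0.383884+0.349807i = -0.017889-0.064261i  (running Σ = -0.020645-0.062539i)
  m=0: +0.917721-0.000000i × +0.068312+0.000000i = +0.062691+0.000000i  (running Σ = +0.042046-0.062539i)
  m=1: +0.108798-0.068257i × -0.383884+0.349807i = -0.017889+0.064261i  (running Σ = +0.024157+0.001722i)
  m=2: +0.003754-0.007767i × +0.035070-0.376723i = -0.002794-0.001687i  (running Σ = +0.021363+0.000035i)
  m=3: -0.000039-0.000355i × +0.087753+0.116358i = +0.000038-0.000036i  (running Σ = +0.021401-0.000000i)
  m=4: -0.000006-0.000008i × -0.034017-0.006389i = +0.000000+0.000000i  (running Σ = +0.021401-0.000000i)
  m=5: -0.000000-0.000000i × +0.004071-0.002514i = -0.000000+0.000000i  (running Σ = +0.021401+0.000000i)
Accumulated sum +0.021401+0.000000i; after 4π/(2l+1) scaling, +0.024448+0.000000i ⇒ P_5 = 0.024448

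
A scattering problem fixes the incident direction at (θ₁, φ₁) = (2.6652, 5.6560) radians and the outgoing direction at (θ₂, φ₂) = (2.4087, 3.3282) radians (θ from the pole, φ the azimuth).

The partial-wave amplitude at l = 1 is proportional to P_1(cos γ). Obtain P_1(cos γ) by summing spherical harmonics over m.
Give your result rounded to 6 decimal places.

0.449794

Summing Y*_{l m}(θ₁,φ₁)·Y_{l m}(θ₂,φ₂) over m ∈ [−1, 1]; prefactor 4π/(2·1+1) = 4.188790:
  m=-1: +0.128282-0.092981i × -0.227131+0.042883i = -0.025150+0.026620i  (running Σ = -0.025150+0.026620i)
  m=0: -0.434199-0.000000i × -0.363150+0.000000i = +0.157679+0.000000i  (running Σ = +0.132530+0.026620i)
  m=1: -0.128282-0.092981i × +0.227131+0.042883i = -0.025150-0.026620i  (running Σ = +0.107380+0.000000i)
Accumulated sum +0.107380+0.000000i; after 4π/(2l+1) scaling, +0.449794+0.000000i ⇒ P_1 = 0.449794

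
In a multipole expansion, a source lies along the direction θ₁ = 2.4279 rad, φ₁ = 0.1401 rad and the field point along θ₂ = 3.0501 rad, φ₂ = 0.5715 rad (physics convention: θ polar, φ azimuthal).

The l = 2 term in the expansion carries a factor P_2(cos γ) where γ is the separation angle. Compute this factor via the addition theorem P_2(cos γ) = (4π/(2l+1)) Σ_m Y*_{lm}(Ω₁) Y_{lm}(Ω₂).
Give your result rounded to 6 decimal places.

0.477160

Term-by-term m-sum for l=2 (normalisation 4π/5 = 2.513274):
  term(m=-2) = +0.000347-0.000405i   from Y*(Ω₁)=+0.159078+0.045778i, Y(Ω₂)=+0.001338-0.002934i
  term(m=-1) = +0.024410-0.011236i   from Y*(Ω₁)=-0.378563-0.053386i, Y(Ω₂)=-0.059119+0.038019i
  term(m=+0) = +0.140342+0.000000i   from Y*(Ω₁)=+0.225309-0.000000i, Y(Ω₂)=+0.622885+0.000000i
  term(m=+1) = +0.024410+0.011236i   from Y*(Ω₁)=+0.378563-0.053386i, Y(Ω₂)=+0.059119+0.038019i
  term(m=+2) = +0.000347+0.000405i   from Y*(Ω₁)=+0.159078-0.045778i, Y(Ω₂)=+0.001338+0.002934i
Accumulated sum +0.189856+0.000000i; after 4π/(2l+1) scaling, +0.477160+0.000000i ⇒ P_2 = 0.477160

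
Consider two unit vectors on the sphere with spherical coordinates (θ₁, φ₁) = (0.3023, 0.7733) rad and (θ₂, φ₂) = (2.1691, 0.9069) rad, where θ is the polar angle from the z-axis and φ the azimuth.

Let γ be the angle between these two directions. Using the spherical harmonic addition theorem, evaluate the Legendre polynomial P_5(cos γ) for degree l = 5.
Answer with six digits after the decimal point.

Term-by-term m-sum for l=5 (normalisation 4π/11 = 1.142397):
  term(m=-5) = 0.00015 - 0.00012j   from Y*(Ω₁)=-0.00081 - 0.00072j, Y(Ω₂)=-0.03163 + 0.17596j
  term(m=-4) = -0.00365 + 0.00216j   from Y*(Ω₁)=-0.01099 + 0.00053j, Y(Ω₂)=0.34074 - 0.18000j
  term(m=-3) = 0.02192 - 0.00929j   from Y*(Ω₁)=-0.04477 + 0.04815j, Y(Ω₂)=-0.33047 - 0.14793j
  term(m=-2) = 0.00755 - 0.00207j   from Y*(Ω₁)=0.00602 + 0.24860j, Y(Ω₂)=-0.00757 - 0.03054j
  term(m=-1) = -0.18874 + 0.02537j   from Y*(Ω₁)=0.38780 + 0.37852j, Y(Ω₂)=-0.21654 + 0.27678j
  term(m=+0) = 0.02250 + 0.00000j   from Y*(Ω₁)=0.39427 + 0.00000j, Y(Ω₂)=0.05707 + 0.00000j
  term(m=+1) = -0.18874 - 0.02537j   from Y*(Ω₁)=-0.38780 + 0.37852j, Y(Ω₂)=0.21654 + 0.27678j
  term(m=+2) = 0.00755 + 0.00207j   from Y*(Ω₁)=0.00602 - 0.24860j, Y(Ω₂)=-0.00757 + 0.03054j
  term(m=+3) = 0.02192 + 0.00929j   from Y*(Ω₁)=0.04477 + 0.04815j, Y(Ω₂)=0.33047 - 0.14793j
  term(m=+4) = -0.00365 - 0.00216j   from Y*(Ω₁)=-0.01099 - 0.00053j, Y(Ω₂)=0.34074 + 0.18000j
  term(m=+5) = 0.00015 + 0.00012j   from Y*(Ω₁)=0.00081 - 0.00072j, Y(Ω₂)=0.03163 + 0.17596j
Total Σ_m = -0.30305 + 0.00000j. Multiply by 1.142397: -0.34620 + 0.00000j. P_5(cos γ) = -0.346202

-0.346202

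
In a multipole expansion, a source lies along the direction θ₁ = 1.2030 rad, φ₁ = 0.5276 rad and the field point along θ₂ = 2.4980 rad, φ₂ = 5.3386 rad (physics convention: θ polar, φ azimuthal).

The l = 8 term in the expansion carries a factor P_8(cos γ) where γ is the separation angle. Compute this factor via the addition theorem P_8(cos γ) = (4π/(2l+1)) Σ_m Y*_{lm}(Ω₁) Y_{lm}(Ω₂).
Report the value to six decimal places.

Term-by-term m-sum for l=8 (normalisation 4π/17 = 0.739198):
  term(m=-8) = +0.001809-0.001822i   from Y*(Ω₁)=-0.139844-0.261180i, Y(Ω₂)=+0.002539+0.008286i
  term(m=-7) = +0.013436+0.016270i   from Y*(Ω₁)=-0.388908-0.239303i, Y(Ω₂)=-0.043731-0.014926i
  term(m=-6) = -0.029275+0.019672i   from Y*(Ω₁)=-0.233322-0.005603i, Y(Ω₂)=+0.123373-0.087274i
  term(m=-5) = +0.034683+0.064548i   from Y*(Ω₁)=+0.192167-0.105880i, Y(Ω₂)=-0.003519+0.333954i
  term(m=-4) = -0.145381+0.060516i   from Y*(Ω₁)=+0.168007-0.280530i, Y(Ω₂)=-0.387208-0.286341i
  term(m=-3) = +0.007609+0.024967i   from Y*(Ω₁)=-0.000890+0.074118i, Y(Ω₂)=+0.335576-0.106694i
  term(m=-2) = +0.036716-0.007337i   from Y*(Ω₁)=+0.164122+0.289595i, Y(Ω₂)=+0.035210-0.106830i
  term(m=-1) = -0.000434-0.004385i   from Y*(Ω₁)=-0.009204-0.005363i, Y(Ω₂)=+0.242408+0.335129i
  term(m=+0) = +0.006271+0.000000i   from Y*(Ω₁)=-0.329180-0.000000i, Y(Ω₂)=-0.019051+0.000000i
  term(m=+1) = -0.000434+0.004385i   from Y*(Ω₁)=+0.009204-0.005363i, Y(Ω₂)=-0.242408+0.335129i
  term(m=+2) = +0.036716+0.007337i   from Y*(Ω₁)=+0.164122-0.289595i, Y(Ω₂)=+0.035210+0.106830i
  term(m=+3) = +0.007609-0.024967i   from Y*(Ω₁)=+0.000890+0.074118i, Y(Ω₂)=-0.335576-0.106694i
  term(m=+4) = -0.145381-0.060516i   from Y*(Ω₁)=+0.168007+0.280530i, Y(Ω₂)=-0.387208+0.286341i
  term(m=+5) = +0.034683-0.064548i   from Y*(Ω₁)=-0.192167-0.105880i, Y(Ω₂)=+0.003519+0.333954i
  term(m=+6) = -0.029275-0.019672i   from Y*(Ω₁)=-0.233322+0.005603i, Y(Ω₂)=+0.123373+0.087274i
  term(m=+7) = +0.013436-0.016270i   from Y*(Ω₁)=+0.388908-0.239303i, Y(Ω₂)=+0.043731-0.014926i
  term(m=+8) = +0.001809+0.001822i   from Y*(Ω₁)=-0.139844+0.261180i, Y(Ω₂)=+0.002539-0.008286i
Total Σ_m = -0.155401+0.000000i. Multiply by 0.739198: -0.114872+0.000000i. P_8(cos γ) = -0.114872

-0.114872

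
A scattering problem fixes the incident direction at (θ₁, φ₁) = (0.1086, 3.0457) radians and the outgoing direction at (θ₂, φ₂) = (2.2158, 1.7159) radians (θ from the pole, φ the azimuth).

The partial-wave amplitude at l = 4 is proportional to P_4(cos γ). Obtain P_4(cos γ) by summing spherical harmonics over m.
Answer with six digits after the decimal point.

-0.388540

Expand P_4 via completeness: Σ_{m} conj(Y_{4,m}) at Ω₁ times Y_{4,m} at Ω₂ —
  term(m=-4) = (0.000006, -0.000009)   from Y*(Ω₁)=(0.000057, -0.000023), Y(Ω₂)=(0.150894, -0.098951)
  term(m=-3) = (0.000403, 0.000456)   from Y*(Ω₁)=(-0.001519, 0.000450), Y(Ω₂)=(-0.161922, -0.348171)
  term(m=-2) = (-0.006735, 0.003524)   from Y*(Ω₁)=(0.022830, -0.004433), Y(Ω₂)=(-0.313181, 0.093528)
  term(m=-1) = (0.005090, 0.020712)   from Y*(Ω₁)=(-0.198788, 0.019121), Y(Ω₂)=(-0.015443, -0.105676)
  term(m=+0) = (-0.275799, 0.000000)   from Y*(Ω₁)=(0.797086, -0.000000), Y(Ω₂)=(-0.346009, 0.000000)
  term(m=+1) = (0.005090, -0.020712)   from Y*(Ω₁)=(0.198788, 0.019121), Y(Ω₂)=(0.015443, -0.105676)
  term(m=+2) = (-0.006735, -0.003524)   from Y*(Ω₁)=(0.022830, 0.004433), Y(Ω₂)=(-0.313181, -0.093528)
  term(m=+3) = (0.000403, -0.000456)   from Y*(Ω₁)=(0.001519, 0.000450), Y(Ω₂)=(0.161922, -0.348171)
  term(m=+4) = (0.000006, 0.000009)   from Y*(Ω₁)=(0.000057, 0.000023), Y(Ω₂)=(0.150894, 0.098951)
Σ over m = (-0.278271, -0.000000); ×(4π/9) → (-0.388540, -0.000000). Real part: -0.388540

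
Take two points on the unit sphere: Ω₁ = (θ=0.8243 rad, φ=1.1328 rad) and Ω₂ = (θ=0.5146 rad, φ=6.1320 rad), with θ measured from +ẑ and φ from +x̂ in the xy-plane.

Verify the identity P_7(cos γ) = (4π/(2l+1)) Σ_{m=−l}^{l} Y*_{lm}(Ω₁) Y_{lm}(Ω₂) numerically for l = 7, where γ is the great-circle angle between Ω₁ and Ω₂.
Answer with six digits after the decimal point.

Expand P_7 via completeness: Σ_{m} conj(Y_{7,m}) at Ω₁ times Y_{7,m} at Ω₂ —
  m=-7: Y*=(-0.004339, 0.057271)  Y=(0.001716, 0.003049)  product (-0.000182, 0.000085)
  m=-6: Y*=(0.173150, 0.097676)  Y=(0.014263, 0.018238)  product (0.000688, 0.004551)
  m=-5: Y*=(0.318131, -0.226725)  Y=(0.068254, 0.064345)  product (0.036302, 0.004995)
  m=-4: Y*=(-0.078091, -0.426266)  Y=(0.211276, 0.146017)  product (0.045743, -0.101462)
  m=-3: Y*=(-0.125863, -0.033052)  Y=(0.416157, 0.202855)  product (-0.045674, -0.039287)
  m=-2: Y*=(0.194876, -0.233820)  Y=(0.433270, 0.135152)  product (0.116035, -0.074969)
  m=-1: Y*=(-0.118114, -0.252200)  Y=(-0.008454, -0.001288)  product (0.000674, 0.002284)
  m=+0: Y*=(0.230045, -0.000000)  Y=(-0.449724, 0.000000)  product (-0.103457, 0.000000)
  m=+1: Y*=(0.118114, -0.252200)  Y=(0.008454, -0.001288)  product (0.000674, -0.002284)
  m=+2: Y*=(0.194876, 0.233820)  Y=(0.433270, -0.135152)  product (0.116035, 0.074969)
  m=+3: Y*=(0.125863, -0.033052)  Y=(-0.416157, 0.202855)  product (-0.045674, 0.039287)
  m=+4: Y*=(-0.078091, 0.426266)  Y=(0.211276, -0.146017)  product (0.045743, 0.101462)
  m=+5: Y*=(-0.318131, -0.226725)  Y=(-0.068254, 0.064345)  product (0.036302, -0.004995)
  m=+6: Y*=(0.173150, -0.097676)  Y=(0.014263, -0.018238)  product (0.000688, -0.004551)
  m=+7: Y*=(0.004339, 0.057271)  Y=(-0.001716, 0.003049)  product (-0.000182, -0.000085)
Total Σ_m = (0.203717, -0.000000). Multiply by 0.837758: (0.170665, -0.000000). P_7(cos γ) = 0.170665

0.170665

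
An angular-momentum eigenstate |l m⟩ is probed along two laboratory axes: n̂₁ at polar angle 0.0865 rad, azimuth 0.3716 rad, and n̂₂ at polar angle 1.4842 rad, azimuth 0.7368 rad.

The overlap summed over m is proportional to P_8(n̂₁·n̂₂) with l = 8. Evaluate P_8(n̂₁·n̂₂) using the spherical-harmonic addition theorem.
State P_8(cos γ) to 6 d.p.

Expand P_8 via completeness: Σ_{m} conj(Y_{8,m}) at Ω₁ times Y_{8,m} at Ω₂ —
  [-8]  conj(Y_{8,-8})(Ω₁) = -0.00000 + 0.00000j ; Y_{8,-8}(Ω₂) = 0.46285 + 0.18960j ; Δ = -0.00000 - 0.00000j
  [-7]  conj(Y_{8,-7})(Ω₁) = -0.00000 + 0.00000j ; Y_{8,-7}(Ω₂) = 0.07480 + 0.15676j ; Δ = -0.00000 - 0.00000j
  [-6]  conj(Y_{8,-6})(Ω₁) = -0.00000 + 0.00000j ; Y_{8,-6}(Ω₂) = 0.09393 - 0.31295j ; Δ = 0.00000 + 0.00000j
  [-5]  conj(Y_{8,-5})(Ω₁) = -0.00001 + 0.00004j ; Y_{8,-5}(Ω₂) = 0.17071 - 0.10289j ; Δ = 0.00000 + 0.00001j
  [-4]  conj(Y_{8,-4})(Ω₁) = 0.00006 + 0.00074j ; Y_{8,-4}(Ω₂) = -0.26457 - 0.05209j ; Δ = 0.00002 - 0.00020j
  [-3]  conj(Y_{8,-3})(Ω₁) = 0.00386 + 0.00787j ; Y_{8,-3}(Ω₂) = -0.12518 - 0.16827j ; Δ = 0.00084 - 0.00163j
  [-2]  conj(Y_{8,-2})(Ω₁) = 0.05442 + 0.05001j ; Y_{8,-2}(Ω₂) = -0.02364 + 0.24250j ; Δ = -0.01341 + 0.01201j
  [-1]  conj(Y_{8,-1})(Ω₁) = 0.37176 + 0.14488j ; Y_{8,-1}(Ω₂) = -0.15832 + 0.14363j ; Δ = -0.07966 + 0.03046j
  [+0]  conj(Y_{8,0})(Ω₁) = 1.01161 + 0.00000j ; Y_{8,0}(Ω₂) = 0.23587 + 0.00000j ; Δ = 0.23861 + 0.00000j
  [+1]  conj(Y_{8,1})(Ω₁) = -0.37176 + 0.14488j ; Y_{8,1}(Ω₂) = 0.15832 + 0.14363j ; Δ = -0.07966 - 0.03046j
  [+2]  conj(Y_{8,2})(Ω₁) = 0.05442 - 0.05001j ; Y_{8,2}(Ω₂) = -0.02364 - 0.24250j ; Δ = -0.01341 - 0.01201j
  [+3]  conj(Y_{8,3})(Ω₁) = -0.00386 + 0.00787j ; Y_{8,3}(Ω₂) = 0.12518 - 0.16827j ; Δ = 0.00084 + 0.00163j
  [+4]  conj(Y_{8,4})(Ω₁) = 0.00006 - 0.00074j ; Y_{8,4}(Ω₂) = -0.26457 + 0.05209j ; Δ = 0.00002 + 0.00020j
  [+5]  conj(Y_{8,5})(Ω₁) = 0.00001 + 0.00004j ; Y_{8,5}(Ω₂) = -0.17071 - 0.10289j ; Δ = 0.00000 - 0.00001j
  [+6]  conj(Y_{8,6})(Ω₁) = -0.00000 - 0.00000j ; Y_{8,6}(Ω₂) = 0.09393 + 0.31295j ; Δ = 0.00000 - 0.00000j
  [+7]  conj(Y_{8,7})(Ω₁) = 0.00000 + 0.00000j ; Y_{8,7}(Ω₂) = -0.07480 + 0.15676j ; Δ = -0.00000 + 0.00000j
  [+8]  conj(Y_{8,8})(Ω₁) = -0.00000 - 0.00000j ; Y_{8,8}(Ω₂) = 0.46285 - 0.18960j ; Δ = -0.00000 + 0.00000j
Σ over m = 0.05418 - 0.00000j; ×(4π/17) → 0.04005 - 0.00000j. Real part: 0.040051

0.040051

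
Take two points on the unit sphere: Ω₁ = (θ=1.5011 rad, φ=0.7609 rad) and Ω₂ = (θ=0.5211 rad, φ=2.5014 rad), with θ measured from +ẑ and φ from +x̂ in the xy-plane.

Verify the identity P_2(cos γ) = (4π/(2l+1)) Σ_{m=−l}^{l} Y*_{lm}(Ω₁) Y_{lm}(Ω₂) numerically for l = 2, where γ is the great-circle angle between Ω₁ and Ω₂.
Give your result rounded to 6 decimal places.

-0.499173

Summing Y*_{l m}(θ₁,φ₁)·Y_{l m}(θ₂,φ₂) over m ∈ [−2, 2]; prefactor 4π/(2·2+1) = 2.513274:
  term(m=-2) = -0.03470 + 0.01225j   from Y*(Ω₁)=0.01883 + 0.38394j, Y(Ω₂)=0.02741 + 0.09173j
  term(m=-1) = -0.00302 - 0.01764j   from Y*(Ω₁)=0.03887 + 0.03701j, Y(Ω₂)=-0.26750 - 0.19925j
  term(m=+0) = -0.12317 + 0.00000j   from Y*(Ω₁)=-0.31080 + 0.00000j, Y(Ω₂)=0.39628 + 0.00000j
  term(m=+1) = -0.00302 + 0.01764j   from Y*(Ω₁)=-0.03887 + 0.03701j, Y(Ω₂)=0.26750 - 0.19925j
  term(m=+2) = -0.03470 - 0.01225j   from Y*(Ω₁)=0.01883 - 0.38394j, Y(Ω₂)=0.02741 - 0.09173j
Σ over m = -0.19861 + 0.00000j; ×(4π/5) → -0.49917 + 0.00000j. Real part: -0.499173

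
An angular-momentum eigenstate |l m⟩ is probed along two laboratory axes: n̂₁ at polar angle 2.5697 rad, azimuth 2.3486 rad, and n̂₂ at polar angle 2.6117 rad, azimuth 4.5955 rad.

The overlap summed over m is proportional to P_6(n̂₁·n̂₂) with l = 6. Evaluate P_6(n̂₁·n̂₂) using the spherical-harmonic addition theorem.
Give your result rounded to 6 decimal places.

Summing Y*_{l m}(θ₁,φ₁)·Y_{l m}(θ₂,φ₂) over m ∈ [−6, 6]; prefactor 4π/(2·6+1) = 0.966644:
  m=-6: (0.000553, 0.012129) × (-0.006154, -0.005197) = (0.000060, -0.000078)  (running Σ = (0.000060, -0.000078))
  m=-5: (-0.044421, 0.047929) × (0.026281, -0.039727) = (0.000737, 0.003024)  (running Σ = (0.000796, 0.002947))
  m=-4: (-0.207397, 0.006302) × (0.149449, 0.075456) = (-0.031471, -0.014708)  (running Σ = (-0.030675, -0.011761))
  m=-3: (-0.299982, -0.286615) × (-0.129391, 0.353735) = (0.140201, -0.069029)  (running Σ = (0.109526, -0.080790))
  m=-2: (-0.006914, -0.455138) × (-0.476844, -0.113552) = (-0.048385, 0.217815)  (running Σ = (0.061141, 0.137025))
  m=-1: (0.037665, -0.038242) × (0.020049, -0.170741) = (-0.005774, -0.007198)  (running Σ = (0.055367, 0.129828))
  m=0: (-0.418485, -0.000000) × (-0.387794, 0.000000) = (0.162286, 0.000000)  (running Σ = (0.217653, 0.129828))
  m=1: (-0.037665, -0.038242) × (-0.020049, -0.170741) = (-0.005774, 0.007198)  (running Σ = (0.211879, 0.137025))
  m=2: (-0.006914, 0.455138) × (-0.476844, 0.113552) = (-0.048385, -0.217815)  (running Σ = (0.163493, -0.080790))
  m=3: (0.299982, -0.286615) × (0.129391, 0.353735) = (0.140201, 0.069029)  (running Σ = (0.303694, -0.011761))
  m=4: (-0.207397, -0.006302) × (0.149449, -0.075456) = (-0.031471, 0.014708)  (running Σ = (0.272223, 0.002947))
  m=5: (0.044421, 0.047929) × (-0.026281, -0.039727) = (0.000737, -0.003024)  (running Σ = (0.272960, -0.000078))
  m=6: (0.000553, -0.012129) × (-0.006154, 0.005197) = (0.000060, 0.000078)  (running Σ = (0.273020, 0.000000))
Accumulated sum (0.273020, 0.000000); after 4π/(2l+1) scaling, (0.263913, 0.000000) ⇒ P_6 = 0.263913

0.263913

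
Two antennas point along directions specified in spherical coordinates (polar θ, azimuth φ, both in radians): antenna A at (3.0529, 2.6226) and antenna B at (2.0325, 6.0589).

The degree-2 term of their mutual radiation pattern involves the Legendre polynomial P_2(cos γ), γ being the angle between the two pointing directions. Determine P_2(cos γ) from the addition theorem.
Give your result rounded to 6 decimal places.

Term-by-term m-sum for l=2 (normalisation 4π/5 = 2.513274):
  term(m=-2) = +0.000780-0.000522i   from Y*(Ω₁)=+0.001539-0.002611i, Y(Ω₂)=+0.278988+0.134275i
  term(m=-1) = -0.020096+0.006100i   from Y*(Ω₁)=+0.059185-0.033808i, Y(Ω₂)=-0.300399-0.068528i
  term(m=+0) = -0.079557+0.000000i   from Y*(Ω₁)=+0.623360-0.000000i, Y(Ω₂)=-0.127626+0.000000i
  term(m=+1) = -0.020096-0.006100i   from Y*(Ω₁)=-0.059185-0.033808i, Y(Ω₂)=+0.300399-0.068528i
  term(m=+2) = +0.000780+0.000522i   from Y*(Ω₁)=+0.001539+0.002611i, Y(Ω₂)=+0.278988-0.134275i
Σ over m = -0.118189-0.000000i; ×(4π/5) → -0.297041-0.000000i. Real part: -0.297041

-0.297041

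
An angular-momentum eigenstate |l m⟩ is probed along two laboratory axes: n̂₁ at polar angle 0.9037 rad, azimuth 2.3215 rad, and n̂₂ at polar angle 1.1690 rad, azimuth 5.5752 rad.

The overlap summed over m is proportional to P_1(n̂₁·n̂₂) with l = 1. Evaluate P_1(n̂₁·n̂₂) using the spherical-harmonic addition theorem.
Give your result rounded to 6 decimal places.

Term-by-term m-sum for l=1 (normalisation 4π/3 = 4.188790):
  m=-1: Y*=-0.185155+0.198470i  Y=+0.241560+0.206783i  product -0.085766+0.009656i
  m=+0: Y*=+0.302302-0.000000i  Y=+0.191079+0.000000i  product +0.057764+0.000000i
  m=+1: Y*=+0.185155+0.198470i  Y=-0.241560+0.206783i  product -0.085766-0.009656i
Σ over m = -0.113769+0.000000i; ×(4π/3) → -0.476556+0.000000i. Real part: -0.476556

-0.476556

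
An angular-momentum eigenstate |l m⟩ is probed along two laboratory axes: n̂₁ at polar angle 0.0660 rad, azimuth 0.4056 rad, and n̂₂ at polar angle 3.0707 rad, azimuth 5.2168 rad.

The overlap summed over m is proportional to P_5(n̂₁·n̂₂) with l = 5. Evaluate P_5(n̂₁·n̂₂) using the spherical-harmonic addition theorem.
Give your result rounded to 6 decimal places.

Term-by-term m-sum for l=5 (normalisation 4π/11 = 1.142397):
  term(m=-5) = +0.000000+0.000000i   from Y*(Ω₁)=-0.000000+0.000001i, Y(Ω₂)=+0.000000-0.000001i
  term(m=-4) = -0.000000+0.000000i   from Y*(Ω₁)=-0.000001+0.000028i, Y(Ω₂)=+0.000016+0.000033i
  term(m=-3) = -0.000000-0.000001i   from Y*(Ω₁)=+0.000274+0.000741i, Y(Ω₂)=-0.000976-0.000056i
  term(m=-2) = +0.000241-0.000048i   from Y*(Ω₁)=+0.010065+0.010598i, Y(Ω₂)=+0.008971-0.014247i
  term(m=-1) = +0.002928+0.029531i   from Y*(Ω₁)=+0.152919+0.065665i, Y(Ω₂)=+0.086179+0.156110i
  term(m=+0) = -0.815349+0.000000i   from Y*(Ω₁)=+0.905280-0.000000i, Y(Ω₂)=-0.900660+0.000000i
  term(m=+1) = +0.002928-0.029531i   from Y*(Ω₁)=-0.152919+0.065665i, Y(Ω₂)=-0.086179+0.156110i
  term(m=+2) = +0.000241+0.000048i   from Y*(Ω₁)=+0.010065-0.010598i, Y(Ω₂)=+0.008971+0.014247i
  term(m=+3) = -0.000000+0.000001i   from Y*(Ω₁)=-0.000274+0.000741i, Y(Ω₂)=+0.000976-0.000056i
  term(m=+4) = -0.000000-0.000000i   from Y*(Ω₁)=-0.000001-0.000028i, Y(Ω₂)=+0.000016-0.000033i
  term(m=+5) = +0.000000-0.000000i   from Y*(Ω₁)=+0.000000+0.000001i, Y(Ω₂)=-0.000000-0.000001i
Σ over m = -0.809012-0.000000i; ×(4π/11) → -0.924214-0.000000i. Real part: -0.924214

-0.924214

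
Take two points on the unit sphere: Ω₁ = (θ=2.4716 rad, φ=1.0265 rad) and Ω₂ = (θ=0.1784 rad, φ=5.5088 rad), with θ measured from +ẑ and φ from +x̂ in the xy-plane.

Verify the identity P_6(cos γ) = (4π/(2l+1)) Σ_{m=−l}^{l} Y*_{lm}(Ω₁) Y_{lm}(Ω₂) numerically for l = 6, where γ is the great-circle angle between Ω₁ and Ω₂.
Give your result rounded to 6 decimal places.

-0.386565

Summing Y*_{l m}(θ₁,φ₁)·Y_{l m}(θ₂,φ₂) over m ∈ [−6, 6]; prefactor 4π/(2·6+1) = 0.966644:
  [-6]  conj(Y_{6,-6})(Ω₁) = +0.027487-0.003431i ; Y_{6,-6}(Ω₂) = -0.000001-0.000015i ; Δ = -0.000000-0.000000i
  [-5]  conj(Y_{6,-5})(Ω₁) = -0.049401+0.110589i ; Y_{6,-5}(Ω₂) = -0.000216-0.000193i ; Δ = +0.000032-0.000014i
  [-4]  conj(Y_{6,-4})(Ω₁) = -0.174102-0.251027i ; Y_{6,-4}(Ω₂) = -0.003412+0.000150i ; Δ = +0.000632+0.000830i
  [-3]  conj(Y_{6,-3})(Ω₁) = +0.458605-0.028513i ; Y_{6,-3}(Ω₂) = -0.018736+0.020017i ; Δ = -0.008022+0.009714i
  [-2]  conj(Y_{6,-2})(Ω₁) = -0.139635+0.266778i ; Y_{6,-2}(Ω₂) = +0.003280+0.148897i ; Δ = -0.040180-0.019916i
  [-1]  conj(Y_{6,-1})(Ω₁) = +0.101249+0.167275i ; Y_{6,-1}(Ω₂) = +0.354828+0.347098i ; Δ = -0.022135+0.094497i
  [+0]  conj(Y_{6,0})(Ω₁) = -0.370021-0.000000i ; Y_{6,0}(Ω₂) = +0.704172+0.000000i ; Δ = -0.260558-0.000000i
  [+1]  conj(Y_{6,1})(Ω₁) = -0.101249+0.167275i ; Y_{6,1}(Ω₂) = -0.354828+0.347098i ; Δ = -0.022135-0.094497i
  [+2]  conj(Y_{6,2})(Ω₁) = -0.139635-0.266778i ; Y_{6,2}(Ω₂) = +0.003280-0.148897i ; Δ = -0.040180+0.019916i
  [+3]  conj(Y_{6,3})(Ω₁) = -0.458605-0.028513i ; Y_{6,3}(Ω₂) = +0.018736+0.020017i ; Δ = -0.008022-0.009714i
  [+4]  conj(Y_{6,4})(Ω₁) = -0.174102+0.251027i ; Y_{6,4}(Ω₂) = -0.003412-0.000150i ; Δ = +0.000632-0.000830i
  [+5]  conj(Y_{6,5})(Ω₁) = +0.049401+0.110589i ; Y_{6,5}(Ω₂) = +0.000216-0.000193i ; Δ = +0.000032+0.000014i
  [+6]  conj(Y_{6,6})(Ω₁) = +0.027487+0.003431i ; Y_{6,6}(Ω₂) = -0.000001+0.000015i ; Δ = -0.000000+0.000000i
Accumulated sum -0.399904-0.000000i; after 4π/(2l+1) scaling, -0.386565-0.000000i ⇒ P_6 = -0.386565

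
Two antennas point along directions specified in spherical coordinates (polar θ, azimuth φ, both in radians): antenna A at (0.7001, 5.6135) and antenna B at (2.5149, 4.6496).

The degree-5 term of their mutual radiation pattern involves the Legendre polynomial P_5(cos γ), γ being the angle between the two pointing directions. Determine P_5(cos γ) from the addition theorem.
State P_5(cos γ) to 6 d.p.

-0.265356

Term-by-term m-sum for l=5 (normalisation 4π/11 = 1.142397):
  m=-5: Y*=-0.05043 + 0.01058j  Y=-0.00994 + 0.03063j  product 0.00018 - 0.00165j
  m=-4: Y*=-0.17307 - 0.08636j  Y=-0.13622 - 0.03495j  product 0.02056 + 0.01781j
  m=-3: Y*=-0.16742 - 0.35724j  Y=0.06409 - 0.33619j  product -0.13083 + 0.03339j
  m=-2: Y*=0.09313 - 0.39521j  Y=0.45351 + 0.05725j  product 0.06486 - 0.17390j
  m=-1: Y*=-0.00073 + 0.00058j  Y=-0.01006 + 0.16006j  product -0.00008 - 0.00012j
  m=+0: Y*=-0.39267 + 0.00000j  Y=0.36073 + 0.00000j  product -0.14165 + 0.00000j
  m=+1: Y*=0.00073 + 0.00058j  Y=0.01006 + 0.16006j  product -0.00008 + 0.00012j
  m=+2: Y*=0.09313 + 0.39521j  Y=0.45351 - 0.05725j  product 0.06486 + 0.17390j
  m=+3: Y*=0.16742 - 0.35724j  Y=-0.06409 - 0.33619j  product -0.13083 - 0.03339j
  m=+4: Y*=-0.17307 + 0.08636j  Y=-0.13622 + 0.03495j  product 0.02056 - 0.01781j
  m=+5: Y*=0.05043 + 0.01058j  Y=0.00994 + 0.03063j  product 0.00018 + 0.00165j
Σ over m = -0.23228 - 0.00000j; ×(4π/11) → -0.26536 - 0.00000j. Real part: -0.265356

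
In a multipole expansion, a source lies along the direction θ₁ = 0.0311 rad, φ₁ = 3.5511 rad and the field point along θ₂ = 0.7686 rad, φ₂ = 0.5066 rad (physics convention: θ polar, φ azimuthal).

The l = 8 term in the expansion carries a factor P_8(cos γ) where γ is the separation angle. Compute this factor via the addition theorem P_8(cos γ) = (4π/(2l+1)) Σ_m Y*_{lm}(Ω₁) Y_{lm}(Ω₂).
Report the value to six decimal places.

0.309514

Expand P_8 via completeness: Σ_{m} conj(Y_{8,m}) at Ω₁ times Y_{8,m} at Ω₂ —
  m=-8: Y*=-0.00000 - 0.00000j  Y=-0.01722 + 0.02221j  product 0.00000 - 0.00000j
  m=-7: Y*=0.00000 - 0.00000j  Y=-0.10685 + 0.04576j  product -0.00000 + 0.00000j
  m=-6: Y*=-0.00000 + 0.00000j  Y=-0.28525 - 0.02919j  product 0.00000 - 0.00000j
  m=-5: Y*=0.00000 - 0.00000j  Y=-0.36990 - 0.25776j  product -0.00000 + 0.00000j
  m=-4: Y*=-0.00000 + 0.00001j  Y=-0.17111 - 0.34921j  product 0.00000 - 0.00000j
  m=-3: Y*=-0.00014 - 0.00039j  Y=-0.00022 + 0.00435j  product 0.00000 - 0.00000j
  m=-2: Y*=0.00678 + 0.00725j  Y=-0.19796 + 0.31744j  product -0.00364 + 0.00072j
  m=-1: Y*=-0.13957 - 0.06058j  Y=-0.15804 + 0.08770j  product 0.02737 - 0.00267j
  m=+0: Y*=1.14294 + 0.00000j  Y=0.32482 + 0.00000j  product 0.37125 + 0.00000j
  m=+1: Y*=0.13957 - 0.06058j  Y=0.15804 + 0.08770j  product 0.02737 + 0.00267j
  m=+2: Y*=0.00678 - 0.00725j  Y=-0.19796 - 0.31744j  product -0.00364 - 0.00072j
  m=+3: Y*=0.00014 - 0.00039j  Y=0.00022 + 0.00435j  product 0.00000 + 0.00000j
  m=+4: Y*=-0.00000 - 0.00001j  Y=-0.17111 + 0.34921j  product 0.00000 + 0.00000j
  m=+5: Y*=-0.00000 - 0.00000j  Y=0.36990 - 0.25776j  product -0.00000 - 0.00000j
  m=+6: Y*=-0.00000 - 0.00000j  Y=-0.28525 + 0.02919j  product 0.00000 + 0.00000j
  m=+7: Y*=-0.00000 - 0.00000j  Y=0.10685 + 0.04576j  product -0.00000 - 0.00000j
  m=+8: Y*=-0.00000 + 0.00000j  Y=-0.01722 - 0.02221j  product 0.00000 + 0.00000j
Accumulated sum 0.41872 - 0.00000j; after 4π/(2l+1) scaling, 0.30951 - 0.00000j ⇒ P_8 = 0.309514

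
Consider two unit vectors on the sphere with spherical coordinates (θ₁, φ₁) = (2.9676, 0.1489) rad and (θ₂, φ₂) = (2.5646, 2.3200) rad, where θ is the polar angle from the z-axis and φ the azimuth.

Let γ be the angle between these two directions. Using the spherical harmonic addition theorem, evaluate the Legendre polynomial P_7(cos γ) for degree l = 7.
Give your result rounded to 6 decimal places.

Summing Y*_{l m}(θ₁,φ₁)·Y_{l m}(θ₂,φ₂) over m ∈ [−7, 7]; prefactor 4π/(2·7+1) = 0.837758:
  m=-7: Y*=0.00000 + 0.00000j  Y=-0.00619 + 0.00365j  product -0.00000 - 0.00000j
  m=-6: Y*=-0.00003 - 0.00004j  Y=-0.00890 + 0.04035j  product 0.00000 - 0.00000j
  m=-5: Y*=0.00049 + 0.00045j  Y=0.08191 + 0.11859j  product -0.00001 + 0.00009j
  m=-4: Y*=-0.00516 - 0.00350j  Y=0.33045 + 0.04818j  product -0.00154 - 0.00141j
  m=-3: Y*=0.03807 + 0.01823j  Y=0.38075 - 0.30590j  product 0.02007 - 0.00470j
  m=-2: Y*=-0.18919 - 0.05807j  Y=0.02339 - 0.32261j  product -0.02316 + 0.05968j
  m=-1: Y*=0.56593 + 0.08490j  Y=0.13585 + 0.14606j  product 0.06448 + 0.09419j
  m=+0: Y*=-0.67580 + 0.00000j  Y=0.39954 + 0.00000j  product -0.27001 + 0.00000j
  m=+1: Y*=-0.56593 + 0.08490j  Y=-0.13585 + 0.14606j  product 0.06448 - 0.09419j
  m=+2: Y*=-0.18919 + 0.05807j  Y=0.02339 + 0.32261j  product -0.02316 - 0.05968j
  m=+3: Y*=-0.03807 + 0.01823j  Y=-0.38075 - 0.30590j  product 0.02007 + 0.00470j
  m=+4: Y*=-0.00516 + 0.00350j  Y=0.33045 - 0.04818j  product -0.00154 + 0.00141j
  m=+5: Y*=-0.00049 + 0.00045j  Y=-0.08191 + 0.11859j  product -0.00001 - 0.00009j
  m=+6: Y*=-0.00003 + 0.00004j  Y=-0.00890 - 0.04035j  product 0.00000 + 0.00000j
  m=+7: Y*=-0.00000 + 0.00000j  Y=0.00619 + 0.00365j  product -0.00000 + 0.00000j
Accumulated sum -0.15032 + 0.00000j; after 4π/(2l+1) scaling, -0.12593 + 0.00000j ⇒ P_7 = -0.125933

-0.125933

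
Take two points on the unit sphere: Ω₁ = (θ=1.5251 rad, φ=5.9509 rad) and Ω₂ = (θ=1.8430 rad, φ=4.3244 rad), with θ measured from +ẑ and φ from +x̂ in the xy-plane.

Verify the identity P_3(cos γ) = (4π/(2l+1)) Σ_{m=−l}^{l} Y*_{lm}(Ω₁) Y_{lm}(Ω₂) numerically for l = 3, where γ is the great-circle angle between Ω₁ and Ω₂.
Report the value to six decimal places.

Addition theorem: P_3(cos γ) = (4π/7) Σ_m Y*_{lm}(Ω₁) Y_{lm}(Ω₂), m = −3…3:
  m=-3: 0.22582 - 0.34928j × 0.34239 - 0.14752j = 0.02579 - 0.15290j  (running Σ = 0.02579 - 0.15290j)
  m=-2: 0.03667 - 0.02873j × 0.18193 + 0.17854j = 0.01180 + 0.00132j  (running Σ = 0.03759 - 0.15158j)
  m=-1: -0.30200 + 0.10421j × 0.07520 - 0.18400j = -0.00354 + 0.06341j  (running Σ = 0.03406 - 0.08817j)
  m=0: -0.05096 + 0.00000j × 0.26473 + 0.00000j = -0.01349 + 0.00000j  (running Σ = 0.02057 - 0.08817j)
  m=1: 0.30200 + 0.10421j × -0.07520 - 0.18400j = -0.00354 - 0.06341j  (running Σ = 0.01703 - 0.15158j)
  m=2: 0.03667 + 0.02873j × 0.18193 - 0.17854j = 0.01180 - 0.00132j  (running Σ = 0.02883 - 0.15290j)
  m=3: -0.22582 - 0.34928j × -0.34239 - 0.14752j = 0.02579 + 0.15290j  (running Σ = 0.05462 + 0.00000j)
Accumulated sum 0.05462 + 0.00000j; after 4π/(2l+1) scaling, 0.09806 + 0.00000j ⇒ P_3 = 0.098062

0.098062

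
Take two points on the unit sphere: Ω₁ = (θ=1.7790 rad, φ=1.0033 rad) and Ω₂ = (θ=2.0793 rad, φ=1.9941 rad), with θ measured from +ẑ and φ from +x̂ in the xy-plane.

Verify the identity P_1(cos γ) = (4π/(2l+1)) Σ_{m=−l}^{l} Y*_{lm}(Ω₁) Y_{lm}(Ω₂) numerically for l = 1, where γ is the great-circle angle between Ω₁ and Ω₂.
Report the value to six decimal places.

Expand P_1 via completeness: Σ_{m} conj(Y_{1,m}) at Ω₁ times Y_{1,m} at Ω₂ —
  m=-1: +0.181700+0.285046i × -0.123964-0.275144i = +0.055904-0.085329i  (running Σ = +0.055904-0.085329i)
  m=0: -0.100995-0.000000i × -0.237886+0.000000i = +0.024025+0.000000i  (running Σ = +0.079930-0.085329i)
  m=1: -0.181700+0.285046i × +0.123964-0.275144i = +0.055904+0.085329i  (running Σ = +0.135834+0.000000i)
Accumulated sum +0.135834+0.000000i; after 4π/(2l+1) scaling, +0.568982+0.000000i ⇒ P_1 = 0.568982

0.568982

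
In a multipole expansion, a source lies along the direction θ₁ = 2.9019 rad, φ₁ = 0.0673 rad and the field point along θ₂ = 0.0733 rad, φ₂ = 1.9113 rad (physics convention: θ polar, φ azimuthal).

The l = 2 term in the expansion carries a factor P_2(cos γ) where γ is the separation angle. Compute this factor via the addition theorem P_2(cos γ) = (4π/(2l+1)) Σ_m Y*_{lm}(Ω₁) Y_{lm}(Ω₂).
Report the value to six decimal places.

Term-by-term m-sum for l=2 (normalisation 4π/5 = 2.513274):
  [-2]  conj(Y_{2,-2})(Ω₁) = 0.02157 + 0.00292j ; Y_{2,-2}(Ω₂) = -0.00161 + 0.00130j ; Δ = -0.00004 + 0.00002j
  [-1]  conj(Y_{2,-1})(Ω₁) = -0.17776 - 0.01198j ; Y_{2,-1}(Ω₂) = -0.01884 - 0.05319j ; Δ = 0.00271 + 0.00968j
  [+0]  conj(Y_{2,0})(Ω₁) = 0.57746 + 0.00000j ; Y_{2,0}(Ω₂) = 0.62571 + 0.00000j ; Δ = 0.36132 + 0.00000j
  [+1]  conj(Y_{2,1})(Ω₁) = 0.17776 - 0.01198j ; Y_{2,1}(Ω₂) = 0.01884 - 0.05319j ; Δ = 0.00271 - 0.00968j
  [+2]  conj(Y_{2,2})(Ω₁) = 0.02157 - 0.00292j ; Y_{2,2}(Ω₂) = -0.00161 - 0.00130j ; Δ = -0.00004 - 0.00002j
Accumulated sum 0.36667 + 0.00000j; after 4π/(2l+1) scaling, 0.92153 + 0.00000j ⇒ P_2 = 0.921535

0.921535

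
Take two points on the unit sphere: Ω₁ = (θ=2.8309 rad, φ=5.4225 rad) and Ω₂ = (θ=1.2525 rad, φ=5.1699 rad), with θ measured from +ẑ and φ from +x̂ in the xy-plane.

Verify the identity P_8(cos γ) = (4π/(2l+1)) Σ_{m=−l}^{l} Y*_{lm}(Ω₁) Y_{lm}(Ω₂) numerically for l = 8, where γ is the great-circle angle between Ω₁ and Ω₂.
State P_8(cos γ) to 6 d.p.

Summing Y*_{l m}(θ₁,φ₁)·Y_{l m}(θ₂,φ₂) over m ∈ [−8, 8]; prefactor 4π/(2·8+1) = 0.739198:
  m=-8: (0.000032, -0.000022) × (-0.296428, 0.169132) = (-0.000006, 0.000012)  (running Σ = (-0.000006, 0.000012))
  m=-7: (-0.000474, -0.000125) × (0.027415, 0.448976) = (0.000043, -0.000216)  (running Σ = (0.000037, -0.000204))
  m=-6: (0.001690, 0.003483) × (0.119544, 0.050053) = (0.000028, 0.000501)  (running Σ = (0.000065, 0.000297))
  m=-5: (0.008714, -0.020106) × (-0.227004, 0.197800) = (0.001999, 0.006288)  (running Σ = (0.002064, 0.006585))
  m=-4: (-0.087056, 0.027039) × (0.065127, 0.245562) = (-0.012310, -0.019617)  (running Σ = (-0.010246, -0.013032))
  m=-3: (0.231210, 0.144808) × (-0.190047, -0.038181) = (-0.038412, -0.036348)  (running Σ = (-0.048657, -0.049380))
  m=-2: (-0.081091, -0.534471) × (-0.176469, 0.229372) = (0.136903, 0.075717)  (running Σ = (0.088245, 0.026337))
  m=-1: (-0.352041, 0.409482) × (-0.063004, -0.127966) = (0.074580, 0.019250)  (running Σ = (0.162825, 0.045587))
  m=0: (-0.136625, -0.000000) × (-0.296431, 0.000000) = (0.040500, 0.000000)  (running Σ = (0.203325, 0.045587))
  m=1: (0.352041, 0.409482) × (0.063004, -0.127966) = (0.074580, -0.019250)  (running Σ = (0.277905, 0.026337))
  m=2: (-0.081091, 0.534471) × (-0.176469, -0.229372) = (0.136903, -0.075717)  (running Σ = (0.414808, -0.049380))
  m=3: (-0.231210, 0.144808) × (0.190047, -0.038181) = (-0.038412, 0.036348)  (running Σ = (0.376396, -0.013032))
  m=4: (-0.087056, -0.027039) × (0.065127, -0.245562) = (-0.012310, 0.019617)  (running Σ = (0.364086, 0.006585))
  m=5: (-0.008714, -0.020106) × (0.227004, 0.197800) = (0.001999, -0.006288)  (running Σ = (0.366085, 0.000297))
  m=6: (0.001690, -0.003483) × (0.119544, -0.050053) = (0.000028, -0.000501)  (running Σ = (0.366113, -0.000204))
  m=7: (0.000474, -0.000125) × (-0.027415, 0.448976) = (0.000043, 0.000216)  (running Σ = (0.366156, 0.000012))
  m=8: (0.000032, 0.000022) × (-0.296428, -0.169132) = (-0.000006, -0.000012)  (running Σ = (0.366150, 0.000000))
Accumulated sum (0.366150, 0.000000); after 4π/(2l+1) scaling, (0.270658, 0.000000) ⇒ P_8 = 0.270658

0.270658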